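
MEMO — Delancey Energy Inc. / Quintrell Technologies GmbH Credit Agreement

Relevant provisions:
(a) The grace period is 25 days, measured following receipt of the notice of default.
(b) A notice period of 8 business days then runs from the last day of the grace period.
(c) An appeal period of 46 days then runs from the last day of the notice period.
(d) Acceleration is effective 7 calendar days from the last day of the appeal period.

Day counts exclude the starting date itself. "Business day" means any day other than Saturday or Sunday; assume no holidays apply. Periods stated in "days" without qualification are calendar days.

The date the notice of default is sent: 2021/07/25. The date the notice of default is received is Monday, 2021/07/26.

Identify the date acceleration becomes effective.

2021/10/24

The last day of the grace period: 2021/07/26 + 25 days = 2021/08/20.
The last day of the notice period: counting 8 business days from Friday, 2021/08/20 (Aug 23, Aug 24, Aug 25, Aug 26, Aug 27, Aug 30, Aug 31, Sep 1, skipping weekends) reaches Wednesday, 2021/09/01.
The last day of the appeal period: 46 calendar days after 2021/09/01 is 2021/10/17.
The date acceleration becomes effective: 7 calendar days after 2021/10/17 is 2021/10/24.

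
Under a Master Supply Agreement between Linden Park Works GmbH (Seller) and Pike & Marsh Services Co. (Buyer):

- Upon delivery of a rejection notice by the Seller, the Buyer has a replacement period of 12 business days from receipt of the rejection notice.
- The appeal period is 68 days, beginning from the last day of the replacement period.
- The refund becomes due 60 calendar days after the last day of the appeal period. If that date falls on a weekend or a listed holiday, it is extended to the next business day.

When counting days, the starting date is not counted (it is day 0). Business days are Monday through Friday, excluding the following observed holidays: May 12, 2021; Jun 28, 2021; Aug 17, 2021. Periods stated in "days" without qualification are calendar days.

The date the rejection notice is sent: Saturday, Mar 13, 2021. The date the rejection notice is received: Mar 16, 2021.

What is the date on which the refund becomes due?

The last day of the replacement period: counting 12 business days from Tuesday, Mar 16, 2021 (Mar 17, Mar 18, Mar 19, Mar 22, …, Mar 30, Mar 31, Apr 1, skipping weekends) reaches Thursday, Apr 1, 2021.
The last day of the appeal period: 68 calendar days after Apr 1, 2021 is Jun 8, 2021.
The date on which the refund becomes due: 60 calendar days after Jun 8, 2021 is Aug 7, 2021. That falls on a Saturday, so it rolls to the next business day, Monday, Aug 9, 2021.

Aug 9, 2021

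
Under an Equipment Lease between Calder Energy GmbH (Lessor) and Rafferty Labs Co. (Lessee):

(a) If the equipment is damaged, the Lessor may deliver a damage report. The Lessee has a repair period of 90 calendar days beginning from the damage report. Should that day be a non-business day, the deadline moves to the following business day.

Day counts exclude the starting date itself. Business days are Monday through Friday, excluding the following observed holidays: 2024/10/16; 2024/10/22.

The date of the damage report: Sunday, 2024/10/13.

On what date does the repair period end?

2025/01/13

Adding 90 calendar days to 2024/10/13 gives 2025/01/11, which is the last day of the repair period. That falls on a Saturday, so it rolls to the next business day, Monday, 2025/01/13.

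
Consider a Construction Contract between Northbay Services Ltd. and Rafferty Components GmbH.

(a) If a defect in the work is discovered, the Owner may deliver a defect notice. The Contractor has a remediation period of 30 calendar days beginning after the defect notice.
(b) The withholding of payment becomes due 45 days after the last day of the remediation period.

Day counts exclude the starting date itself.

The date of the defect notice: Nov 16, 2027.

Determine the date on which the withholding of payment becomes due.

Jan 30, 2028

Adding 30 calendar days to Nov 16, 2027 gives Dec 16, 2027, which is the last day of the remediation period.
Adding 45 calendar days to Dec 16, 2027 gives Jan 30, 2028, which is the date on which the withholding of payment becomes due.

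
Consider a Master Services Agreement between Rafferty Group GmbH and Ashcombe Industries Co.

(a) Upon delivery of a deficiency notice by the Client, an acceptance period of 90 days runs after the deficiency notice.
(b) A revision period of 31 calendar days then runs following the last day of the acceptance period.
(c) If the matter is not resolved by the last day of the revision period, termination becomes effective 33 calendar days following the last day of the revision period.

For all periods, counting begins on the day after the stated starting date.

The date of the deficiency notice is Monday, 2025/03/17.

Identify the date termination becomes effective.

2025/08/18

The last day of the acceptance period: 90 calendar days after 2025/03/17 is 2025/06/15.
Adding 31 calendar days to 2025/06/15 gives 2025/07/16, which is the last day of the revision period.
The date termination becomes effective: 2025/07/16 + 33 days = 2025/08/18.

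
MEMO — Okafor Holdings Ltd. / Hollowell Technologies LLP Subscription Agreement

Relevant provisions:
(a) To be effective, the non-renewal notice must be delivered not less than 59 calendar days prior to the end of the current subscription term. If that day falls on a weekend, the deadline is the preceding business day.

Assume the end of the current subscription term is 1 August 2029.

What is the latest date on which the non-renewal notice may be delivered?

Counting back 59 calendar days from 1 August 2029 gives 3 June 2029. That is a Sunday, so the deadline moves back to Friday, 1 June 2029.

1 June 2029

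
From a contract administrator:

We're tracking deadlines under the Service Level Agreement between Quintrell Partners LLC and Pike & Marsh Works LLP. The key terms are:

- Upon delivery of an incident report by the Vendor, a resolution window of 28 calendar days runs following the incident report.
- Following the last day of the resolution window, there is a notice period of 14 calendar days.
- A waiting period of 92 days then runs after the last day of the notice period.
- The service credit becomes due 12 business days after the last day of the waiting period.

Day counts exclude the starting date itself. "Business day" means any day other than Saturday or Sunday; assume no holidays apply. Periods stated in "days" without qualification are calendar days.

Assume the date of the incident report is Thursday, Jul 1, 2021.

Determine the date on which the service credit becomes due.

Adding 28 calendar days to Jul 1, 2021 gives Jul 29, 2021, which is the last day of the resolution window.
Adding 14 calendar days to Jul 29, 2021 gives Aug 12, 2021, which is the last day of the notice period.
The last day of the waiting period: Aug 12, 2021 + 92 days = Nov 12, 2021.
The date on which the service credit becomes due: counting 12 business days from Friday, Nov 12, 2021 (Nov 15, Nov 16, Nov 17, Nov 18, …, Nov 26, Nov 29, Nov 30, skipping weekends) reaches Tuesday, Nov 30, 2021.

Nov 30, 2021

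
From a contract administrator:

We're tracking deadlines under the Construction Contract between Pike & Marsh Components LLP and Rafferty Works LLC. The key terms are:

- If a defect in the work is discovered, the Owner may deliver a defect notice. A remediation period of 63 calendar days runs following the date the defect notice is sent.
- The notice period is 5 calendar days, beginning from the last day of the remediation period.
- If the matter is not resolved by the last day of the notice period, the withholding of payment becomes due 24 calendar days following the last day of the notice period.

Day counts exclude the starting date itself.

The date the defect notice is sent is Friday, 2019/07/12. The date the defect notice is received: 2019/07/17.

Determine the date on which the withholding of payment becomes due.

2019/10/12

The last day of the remediation period: 63 calendar days after 2019/07/12 is 2019/09/13.
Adding 5 calendar days to 2019/09/13 gives 2019/09/18, which is the last day of the notice period.
The date on which the withholding of payment becomes due: 24 calendar days after 2019/09/18 is 2019/10/12.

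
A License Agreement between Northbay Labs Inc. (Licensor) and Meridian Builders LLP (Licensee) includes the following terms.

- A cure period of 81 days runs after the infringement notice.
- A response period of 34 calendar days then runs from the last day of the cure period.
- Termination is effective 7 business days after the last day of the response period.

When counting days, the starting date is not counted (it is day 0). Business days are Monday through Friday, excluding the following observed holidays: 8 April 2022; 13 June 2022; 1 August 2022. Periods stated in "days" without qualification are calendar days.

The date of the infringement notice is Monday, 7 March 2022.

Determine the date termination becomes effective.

The last day of the cure period: 7 March 2022 + 81 days = 27 May 2022.
Adding 34 calendar days to 27 May 2022 gives 30 June 2022, which is the last day of the response period.
The date termination becomes effective: counting 7 business days from Thursday, 30 June 2022 (Jul 1, Jul 4, Jul 5, Jul 6, Jul 7, Jul 8, Jul 11, skipping weekends) reaches Monday, 11 July 2022.

11 July 2022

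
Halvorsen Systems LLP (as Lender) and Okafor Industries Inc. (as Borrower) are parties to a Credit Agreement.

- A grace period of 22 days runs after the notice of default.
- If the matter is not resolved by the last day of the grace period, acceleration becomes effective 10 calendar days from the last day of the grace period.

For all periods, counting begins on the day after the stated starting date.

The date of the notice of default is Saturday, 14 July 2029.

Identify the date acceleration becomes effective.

The last day of the grace period: 22 calendar days after 14 July 2029 is 5 August 2029.
The date acceleration becomes effective: 10 calendar days after 5 August 2029 is 15 August 2029.

15 August 2029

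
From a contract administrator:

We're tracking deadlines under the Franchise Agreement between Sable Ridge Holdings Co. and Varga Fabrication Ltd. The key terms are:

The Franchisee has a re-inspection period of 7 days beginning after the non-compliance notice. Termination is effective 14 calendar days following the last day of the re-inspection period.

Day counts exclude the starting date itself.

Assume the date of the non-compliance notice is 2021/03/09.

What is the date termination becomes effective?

2021/03/30

Adding 7 calendar days to 2021/03/09 gives 2021/03/16, which is the last day of the re-inspection period.
The date termination becomes effective: 14 calendar days after 2021/03/16 is 2021/03/30.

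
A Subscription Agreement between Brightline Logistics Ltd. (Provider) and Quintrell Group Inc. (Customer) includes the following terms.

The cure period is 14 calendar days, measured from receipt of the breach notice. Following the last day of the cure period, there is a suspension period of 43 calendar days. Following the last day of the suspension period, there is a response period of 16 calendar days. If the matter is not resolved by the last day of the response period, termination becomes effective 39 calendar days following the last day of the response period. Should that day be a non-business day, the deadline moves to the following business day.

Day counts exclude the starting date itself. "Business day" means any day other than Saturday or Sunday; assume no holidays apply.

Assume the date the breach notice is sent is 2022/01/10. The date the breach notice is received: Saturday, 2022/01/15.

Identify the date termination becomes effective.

The last day of the cure period: 14 calendar days after 2022/01/15 is 2022/01/29.
Adding 43 calendar days to 2022/01/29 gives 2022/03/13, which is the last day of the suspension period.
The last day of the response period: 2022/03/13 + 16 days = 2022/03/29.
Adding 39 calendar days to 2022/03/29 gives 2022/05/07, which is the date termination becomes effective. That falls on a Saturday, so it rolls to the next business day, Monday, 2022/05/09.

2022/05/09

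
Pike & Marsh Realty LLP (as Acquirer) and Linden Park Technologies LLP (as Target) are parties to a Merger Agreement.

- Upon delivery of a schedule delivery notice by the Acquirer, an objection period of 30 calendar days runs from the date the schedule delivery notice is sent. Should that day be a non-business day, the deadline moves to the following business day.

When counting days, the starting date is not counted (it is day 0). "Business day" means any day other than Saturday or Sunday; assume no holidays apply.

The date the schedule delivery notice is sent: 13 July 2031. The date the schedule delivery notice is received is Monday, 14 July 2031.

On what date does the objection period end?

The last day of the objection period: 30 calendar days after 13 July 2031 is 12 August 2031. 12 August 2031 is a Tuesday, so no roll-forward applies.

12 August 2031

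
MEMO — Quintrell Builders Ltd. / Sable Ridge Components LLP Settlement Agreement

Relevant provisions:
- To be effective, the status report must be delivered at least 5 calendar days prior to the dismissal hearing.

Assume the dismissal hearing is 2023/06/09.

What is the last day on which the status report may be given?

2023/06/04

Counting back 5 calendar days from 2023/06/09 gives 2023/06/04.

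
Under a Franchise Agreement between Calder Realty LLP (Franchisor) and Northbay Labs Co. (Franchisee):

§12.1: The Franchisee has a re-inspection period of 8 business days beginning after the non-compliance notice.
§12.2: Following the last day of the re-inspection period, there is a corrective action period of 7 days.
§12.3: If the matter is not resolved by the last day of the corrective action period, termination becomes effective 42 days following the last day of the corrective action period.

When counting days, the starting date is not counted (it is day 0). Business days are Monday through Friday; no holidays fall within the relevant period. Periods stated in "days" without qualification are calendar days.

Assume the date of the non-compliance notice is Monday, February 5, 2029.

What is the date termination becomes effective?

The last day of the re-inspection period: 8 business days after Monday, February 5, 2029, skipping weekends — Feb 6, Feb 7, Feb 8, Feb 9, Feb 12, Feb 13, Feb 14, Feb 15 — lands on Thursday, February 15, 2029.
Adding 7 calendar days to February 15, 2029 gives February 22, 2029, which is the last day of the corrective action period.
The date termination becomes effective: February 22, 2029 + 42 days = April 5, 2029.

April 5, 2029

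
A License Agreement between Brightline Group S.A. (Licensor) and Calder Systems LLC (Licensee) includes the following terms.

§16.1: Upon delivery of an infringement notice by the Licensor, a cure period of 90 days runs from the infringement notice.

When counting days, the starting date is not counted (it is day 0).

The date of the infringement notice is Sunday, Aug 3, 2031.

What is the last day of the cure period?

Adding 90 calendar days to Aug 3, 2031 gives Nov 1, 2031, which is the last day of the cure period.

Nov 1, 2031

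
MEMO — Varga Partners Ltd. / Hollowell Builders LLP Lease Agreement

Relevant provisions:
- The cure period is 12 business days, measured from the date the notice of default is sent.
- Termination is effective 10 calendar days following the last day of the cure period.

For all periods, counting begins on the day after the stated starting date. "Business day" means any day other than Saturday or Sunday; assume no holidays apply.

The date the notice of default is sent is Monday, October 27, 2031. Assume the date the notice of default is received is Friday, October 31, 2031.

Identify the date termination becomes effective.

November 22, 2031

From Monday, October 27, 2031, 12 business days (Oct 28, Oct 29, Oct 30, Oct 31, …, Nov 10, Nov 11, Nov 12, skipping weekends) brings us to Wednesday, November 12, 2031, which is the last day of the cure period.
The date termination becomes effective: 10 calendar days after November 12, 2031 is November 22, 2031.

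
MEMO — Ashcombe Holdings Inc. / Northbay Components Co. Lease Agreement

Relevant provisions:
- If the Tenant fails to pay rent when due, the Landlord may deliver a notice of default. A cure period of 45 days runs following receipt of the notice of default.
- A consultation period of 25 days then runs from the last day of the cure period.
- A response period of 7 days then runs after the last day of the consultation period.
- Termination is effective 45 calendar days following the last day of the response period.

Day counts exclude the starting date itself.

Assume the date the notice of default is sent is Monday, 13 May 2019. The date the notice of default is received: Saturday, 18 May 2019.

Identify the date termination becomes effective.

The last day of the cure period: 18 May 2019 + 45 days = 2 July 2019.
The last day of the consultation period: 2 July 2019 + 25 days = 27 July 2019.
The last day of the response period: 27 July 2019 + 7 days = 3 August 2019.
The date termination becomes effective: 3 August 2019 + 45 days = 17 September 2019.

17 September 2019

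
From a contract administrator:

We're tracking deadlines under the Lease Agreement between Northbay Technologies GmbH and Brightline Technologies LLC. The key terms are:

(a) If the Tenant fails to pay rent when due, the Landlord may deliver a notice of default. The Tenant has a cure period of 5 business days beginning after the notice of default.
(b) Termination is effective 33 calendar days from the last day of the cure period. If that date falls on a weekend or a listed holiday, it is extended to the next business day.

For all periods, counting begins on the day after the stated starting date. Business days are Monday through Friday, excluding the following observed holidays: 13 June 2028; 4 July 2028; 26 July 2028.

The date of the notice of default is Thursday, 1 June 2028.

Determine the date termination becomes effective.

11 July 2028

The last day of the cure period: counting 5 business days from Thursday, 1 June 2028 (Jun 2, Jun 5, Jun 6, Jun 7, Jun 8, skipping weekends) reaches Thursday, 8 June 2028.
Adding 33 calendar days to 8 June 2028 gives 11 July 2028, which is the date termination becomes effective. 11 July 2028 is a Tuesday and is not a listed holiday, so no roll-forward applies.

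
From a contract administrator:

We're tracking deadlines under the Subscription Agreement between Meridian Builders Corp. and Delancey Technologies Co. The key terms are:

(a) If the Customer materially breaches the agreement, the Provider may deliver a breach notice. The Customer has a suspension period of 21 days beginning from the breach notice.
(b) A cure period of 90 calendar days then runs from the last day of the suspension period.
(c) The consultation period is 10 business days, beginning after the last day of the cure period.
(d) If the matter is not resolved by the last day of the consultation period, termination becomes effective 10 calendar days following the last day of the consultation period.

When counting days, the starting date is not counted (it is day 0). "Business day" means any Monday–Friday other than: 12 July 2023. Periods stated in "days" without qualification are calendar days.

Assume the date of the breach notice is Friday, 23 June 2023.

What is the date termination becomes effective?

5 November 2023

The last day of the suspension period: 21 calendar days after 23 June 2023 is 14 July 2023.
Adding 90 calendar days to 14 July 2023 gives 12 October 2023, which is the last day of the cure period.
The last day of the consultation period: 10 business days after Thursday, 12 October 2023, skipping weekends — Oct 13, Oct 16, Oct 17, Oct 18, Oct 19, Oct 20, Oct 23, Oct 24, Oct 25, Oct 26 — lands on Thursday, 26 October 2023.
The date termination becomes effective: 10 calendar days after 26 October 2023 is 5 November 2023.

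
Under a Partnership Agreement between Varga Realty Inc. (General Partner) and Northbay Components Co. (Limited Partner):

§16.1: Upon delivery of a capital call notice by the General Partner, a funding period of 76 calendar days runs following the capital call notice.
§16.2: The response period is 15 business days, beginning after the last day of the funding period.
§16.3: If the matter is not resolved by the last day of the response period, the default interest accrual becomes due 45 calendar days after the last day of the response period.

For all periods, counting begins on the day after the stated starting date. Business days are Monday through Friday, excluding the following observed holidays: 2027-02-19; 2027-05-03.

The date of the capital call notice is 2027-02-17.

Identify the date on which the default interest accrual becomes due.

Adding 76 calendar days to 2027-02-17 gives 2027-05-04, which is the last day of the funding period.
The last day of the response period: 15 business days after Tuesday, 2027-05-04, skipping weekends — May 5, May 6, May 7, May 10, …, May 21, May 24, May 25 — lands on Tuesday, 2027-05-25.
The date on which the default interest accrual becomes due: 45 calendar days after 2027-05-25 is 2027-07-09.

2027-07-09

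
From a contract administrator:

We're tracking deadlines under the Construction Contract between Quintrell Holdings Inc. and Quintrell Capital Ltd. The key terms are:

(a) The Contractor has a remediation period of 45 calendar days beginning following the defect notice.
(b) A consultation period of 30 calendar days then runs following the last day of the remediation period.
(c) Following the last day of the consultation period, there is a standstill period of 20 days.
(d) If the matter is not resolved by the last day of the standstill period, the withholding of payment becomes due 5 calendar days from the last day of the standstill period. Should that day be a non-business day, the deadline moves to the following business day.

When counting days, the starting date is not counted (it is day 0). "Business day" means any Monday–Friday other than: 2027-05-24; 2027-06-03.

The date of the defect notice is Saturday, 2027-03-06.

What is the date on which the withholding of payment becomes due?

The last day of the remediation period: 45 calendar days after 2027-03-06 is 2027-04-20.
Adding 30 calendar days to 2027-04-20 gives 2027-05-20, which is the last day of the consultation period.
The last day of the standstill period: 20 calendar days after 2027-05-20 is 2027-06-09.
Adding 5 calendar days to 2027-06-09 gives 2027-06-14, which is the date on which the withholding of payment becomes due. 2027-06-14 is a Monday and is not a listed holiday, so no roll-forward applies.

2027-06-14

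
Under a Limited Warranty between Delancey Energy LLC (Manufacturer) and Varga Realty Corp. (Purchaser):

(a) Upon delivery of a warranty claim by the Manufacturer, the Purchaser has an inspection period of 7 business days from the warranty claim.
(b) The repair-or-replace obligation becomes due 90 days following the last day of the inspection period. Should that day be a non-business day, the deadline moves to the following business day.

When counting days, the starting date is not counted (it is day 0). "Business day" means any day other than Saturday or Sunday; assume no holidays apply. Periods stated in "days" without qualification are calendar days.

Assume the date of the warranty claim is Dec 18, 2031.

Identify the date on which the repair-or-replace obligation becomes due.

Mar 29, 2032

The last day of the inspection period: 7 business days after Thursday, Dec 18, 2031, skipping weekends — Dec 19, Dec 22, Dec 23, Dec 24, Dec 25, Dec 26, Dec 29 — lands on Monday, Dec 29, 2031.
The date on which the repair-or-replace obligation becomes due: Dec 29, 2031 + 90 days = Mar 28, 2032. That falls on a Sunday, so it rolls to the next business day, Monday, Mar 29, 2032.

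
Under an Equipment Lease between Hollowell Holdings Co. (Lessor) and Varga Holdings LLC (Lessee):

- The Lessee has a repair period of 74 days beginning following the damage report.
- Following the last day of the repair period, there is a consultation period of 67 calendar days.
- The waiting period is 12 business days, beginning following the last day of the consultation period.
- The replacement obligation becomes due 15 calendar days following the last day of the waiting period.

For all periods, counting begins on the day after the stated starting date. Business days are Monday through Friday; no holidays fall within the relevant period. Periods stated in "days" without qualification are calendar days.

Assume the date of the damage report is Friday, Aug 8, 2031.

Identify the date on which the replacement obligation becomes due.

Adding 74 calendar days to Aug 8, 2031 gives Oct 21, 2031, which is the last day of the repair period.
The last day of the consultation period: 67 calendar days after Oct 21, 2031 is Dec 27, 2031.
The last day of the waiting period: counting 12 business days from Saturday, Dec 27, 2031 (Dec 29, Dec 30, Dec 31, Jan 1, …, Jan 9, Jan 12, Jan 13, skipping weekends) reaches Tuesday, Jan 13, 2032.
Adding 15 calendar days to Jan 13, 2032 gives Jan 28, 2032, which is the date on which the replacement obligation becomes due.

Jan 28, 2032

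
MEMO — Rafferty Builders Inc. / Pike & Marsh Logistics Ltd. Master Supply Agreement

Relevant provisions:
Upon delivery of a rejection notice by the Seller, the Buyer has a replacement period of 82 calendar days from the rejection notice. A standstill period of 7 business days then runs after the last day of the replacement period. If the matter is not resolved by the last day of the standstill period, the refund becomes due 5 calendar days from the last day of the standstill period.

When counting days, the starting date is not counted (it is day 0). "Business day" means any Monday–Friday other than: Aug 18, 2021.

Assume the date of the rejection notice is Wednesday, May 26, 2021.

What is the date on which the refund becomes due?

The last day of the replacement period: 82 calendar days after May 26, 2021 is Aug 16, 2021.
The last day of the standstill period: counting 7 business days from Monday, Aug 16, 2021 (Aug 17, Aug 19, Aug 20, Aug 23, Aug 24, Aug 25, Aug 26, skipping weekends and the listed holiday on Aug 18) reaches Thursday, Aug 26, 2021.
The date on which the refund becomes due: Aug 26, 2021 + 5 days = Aug 31, 2021.

Aug 31, 2021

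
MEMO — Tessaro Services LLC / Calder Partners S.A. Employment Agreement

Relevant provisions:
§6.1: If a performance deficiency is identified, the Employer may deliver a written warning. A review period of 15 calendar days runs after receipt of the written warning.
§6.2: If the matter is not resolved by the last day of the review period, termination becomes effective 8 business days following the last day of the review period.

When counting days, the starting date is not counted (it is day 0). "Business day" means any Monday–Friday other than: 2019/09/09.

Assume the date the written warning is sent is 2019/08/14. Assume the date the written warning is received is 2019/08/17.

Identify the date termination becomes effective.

The last day of the review period: 15 calendar days after 2019/08/17 is 2019/09/01.
From Sunday, 2019/09/01, 8 business days (Sep 2, Sep 3, Sep 4, Sep 5, Sep 6, Sep 10, Sep 11, Sep 12, skipping weekends and the listed holiday on Sep 9) brings us to Thursday, 2019/09/12, which is the date termination becomes effective.

2019/09/12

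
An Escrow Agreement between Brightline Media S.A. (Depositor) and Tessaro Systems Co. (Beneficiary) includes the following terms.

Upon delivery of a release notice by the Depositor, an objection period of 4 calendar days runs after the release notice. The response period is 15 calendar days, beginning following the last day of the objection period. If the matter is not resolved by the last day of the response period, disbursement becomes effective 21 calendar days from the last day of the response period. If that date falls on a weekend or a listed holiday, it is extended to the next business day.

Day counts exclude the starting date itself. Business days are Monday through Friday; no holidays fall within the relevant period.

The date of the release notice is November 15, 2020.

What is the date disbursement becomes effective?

December 25, 2020

Adding 4 calendar days to November 15, 2020 gives November 19, 2020, which is the last day of the objection period.
The last day of the response period: 15 calendar days after November 19, 2020 is December 4, 2020.
The date disbursement becomes effective: December 4, 2020 + 21 days = December 25, 2020. December 25, 2020 is a Friday, so no roll-forward applies.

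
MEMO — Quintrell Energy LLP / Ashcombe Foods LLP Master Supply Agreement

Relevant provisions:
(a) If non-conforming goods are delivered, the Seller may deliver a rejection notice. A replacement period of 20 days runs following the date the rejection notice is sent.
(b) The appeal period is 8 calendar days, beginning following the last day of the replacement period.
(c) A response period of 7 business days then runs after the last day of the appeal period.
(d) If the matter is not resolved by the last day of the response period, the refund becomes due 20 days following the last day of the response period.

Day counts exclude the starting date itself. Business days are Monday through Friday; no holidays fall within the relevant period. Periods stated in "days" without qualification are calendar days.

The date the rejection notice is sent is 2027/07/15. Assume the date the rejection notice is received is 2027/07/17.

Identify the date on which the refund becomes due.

The last day of the replacement period: 2027/07/15 + 20 days = 2027/08/04.
The last day of the appeal period: 8 calendar days after 2027/08/04 is 2027/08/12.
The last day of the response period: counting 7 business days from Thursday, 2027/08/12 (Aug 13, Aug 16, Aug 17, Aug 18, Aug 19, Aug 20, Aug 23, skipping weekends) reaches Monday, 2027/08/23.
The date on which the refund becomes due: 20 calendar days after 2027/08/23 is 2027/09/12.

2027/09/12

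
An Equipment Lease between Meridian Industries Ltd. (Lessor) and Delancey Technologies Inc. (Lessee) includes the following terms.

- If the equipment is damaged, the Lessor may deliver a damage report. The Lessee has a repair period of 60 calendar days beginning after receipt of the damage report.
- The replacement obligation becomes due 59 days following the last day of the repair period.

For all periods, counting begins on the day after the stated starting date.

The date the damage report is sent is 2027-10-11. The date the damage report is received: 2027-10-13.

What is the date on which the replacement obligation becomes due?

The last day of the repair period: 60 calendar days after 2027-10-13 is 2027-12-12.
Adding 59 calendar days to 2027-12-12 gives 2028-02-09, which is the date on which the replacement obligation becomes due.

2028-02-09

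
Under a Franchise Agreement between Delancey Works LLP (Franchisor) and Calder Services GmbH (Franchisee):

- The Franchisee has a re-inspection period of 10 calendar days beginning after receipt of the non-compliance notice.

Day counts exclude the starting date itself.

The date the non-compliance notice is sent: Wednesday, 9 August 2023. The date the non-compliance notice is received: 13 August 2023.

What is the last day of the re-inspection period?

23 August 2023

The last day of the re-inspection period: 13 August 2023 + 10 days = 23 August 2023.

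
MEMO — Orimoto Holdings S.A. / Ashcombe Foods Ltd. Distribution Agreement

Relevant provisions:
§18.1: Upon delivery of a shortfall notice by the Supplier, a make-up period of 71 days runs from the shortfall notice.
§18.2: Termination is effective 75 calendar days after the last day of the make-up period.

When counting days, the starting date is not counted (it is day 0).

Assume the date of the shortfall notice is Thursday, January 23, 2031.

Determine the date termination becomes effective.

June 18, 2031

Adding 71 calendar days to January 23, 2031 gives April 4, 2031, which is the last day of the make-up period.
The date termination becomes effective: 75 calendar days after April 4, 2031 is June 18, 2031.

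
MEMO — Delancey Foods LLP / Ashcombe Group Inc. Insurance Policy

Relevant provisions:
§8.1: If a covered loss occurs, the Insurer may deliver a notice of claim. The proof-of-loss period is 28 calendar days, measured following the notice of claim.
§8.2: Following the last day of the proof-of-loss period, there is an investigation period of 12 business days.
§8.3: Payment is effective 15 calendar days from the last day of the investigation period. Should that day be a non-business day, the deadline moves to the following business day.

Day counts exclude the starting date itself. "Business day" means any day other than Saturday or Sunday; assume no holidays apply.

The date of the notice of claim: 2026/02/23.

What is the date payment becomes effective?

2026/04/23

The last day of the proof-of-loss period: 2026/02/23 + 28 days = 2026/03/23.
The last day of the investigation period: counting 12 business days from Monday, 2026/03/23 (Mar 24, Mar 25, Mar 26, Mar 27, …, Apr 6, Apr 7, Apr 8, skipping weekends) reaches Wednesday, 2026/04/08.
The date payment becomes effective: 15 calendar days after 2026/04/08 is 2026/04/23. 2026/04/23 is a Thursday, so no roll-forward applies.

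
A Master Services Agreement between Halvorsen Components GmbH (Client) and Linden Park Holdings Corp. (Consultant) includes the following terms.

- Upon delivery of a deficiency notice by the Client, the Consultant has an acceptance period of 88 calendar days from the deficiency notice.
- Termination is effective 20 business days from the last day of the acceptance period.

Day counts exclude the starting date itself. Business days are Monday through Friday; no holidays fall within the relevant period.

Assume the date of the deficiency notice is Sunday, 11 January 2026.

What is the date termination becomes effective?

7 May 2026

Adding 88 calendar days to 11 January 2026 gives 9 April 2026, which is the last day of the acceptance period.
The date termination becomes effective: 20 business days after Thursday, 9 April 2026, skipping weekends — Apr 10, Apr 13, Apr 14, Apr 15, …, May 5, May 6, May 7 — lands on Thursday, 7 May 2026.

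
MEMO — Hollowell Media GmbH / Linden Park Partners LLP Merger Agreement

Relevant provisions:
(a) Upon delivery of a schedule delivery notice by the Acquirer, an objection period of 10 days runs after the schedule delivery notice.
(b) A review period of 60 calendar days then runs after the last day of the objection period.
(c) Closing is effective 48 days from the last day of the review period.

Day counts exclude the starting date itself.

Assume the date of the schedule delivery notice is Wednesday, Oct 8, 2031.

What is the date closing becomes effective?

Feb 3, 2032

The last day of the objection period: 10 calendar days after Oct 8, 2031 is Oct 18, 2031.
Adding 60 calendar days to Oct 18, 2031 gives Dec 17, 2031, which is the last day of the review period.
The date closing becomes effective: Dec 17, 2031 + 48 days = Feb 3, 2032.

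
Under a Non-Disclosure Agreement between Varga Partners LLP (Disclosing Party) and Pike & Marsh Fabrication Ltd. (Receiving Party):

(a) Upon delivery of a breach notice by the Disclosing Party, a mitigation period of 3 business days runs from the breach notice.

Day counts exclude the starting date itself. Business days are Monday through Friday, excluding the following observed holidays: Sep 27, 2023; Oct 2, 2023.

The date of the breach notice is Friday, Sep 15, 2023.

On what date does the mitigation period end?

Sep 20, 2023

The last day of the mitigation period: 3 business days after Friday, Sep 15, 2023, skipping weekends — Sep 18, Sep 19, Sep 20 — lands on Wednesday, Sep 20, 2023.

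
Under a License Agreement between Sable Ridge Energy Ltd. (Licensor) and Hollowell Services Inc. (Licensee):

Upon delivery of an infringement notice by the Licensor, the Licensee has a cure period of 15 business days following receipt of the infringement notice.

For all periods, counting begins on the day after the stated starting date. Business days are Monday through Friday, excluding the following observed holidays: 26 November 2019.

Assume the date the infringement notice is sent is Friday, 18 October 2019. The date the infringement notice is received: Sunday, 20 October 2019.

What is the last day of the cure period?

8 November 2019

From Sunday, 20 October 2019, 15 business days (Oct 21, Oct 22, Oct 23, Oct 24, …, Nov 6, Nov 7, Nov 8, skipping weekends) brings us to Friday, 8 November 2019, which is the last day of the cure period.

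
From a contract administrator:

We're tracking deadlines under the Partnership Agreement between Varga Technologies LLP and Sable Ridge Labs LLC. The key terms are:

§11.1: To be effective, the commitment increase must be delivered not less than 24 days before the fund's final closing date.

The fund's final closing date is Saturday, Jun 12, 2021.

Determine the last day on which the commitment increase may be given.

Counting back 24 calendar days from Jun 12, 2021 gives May 19, 2021.

May 19, 2021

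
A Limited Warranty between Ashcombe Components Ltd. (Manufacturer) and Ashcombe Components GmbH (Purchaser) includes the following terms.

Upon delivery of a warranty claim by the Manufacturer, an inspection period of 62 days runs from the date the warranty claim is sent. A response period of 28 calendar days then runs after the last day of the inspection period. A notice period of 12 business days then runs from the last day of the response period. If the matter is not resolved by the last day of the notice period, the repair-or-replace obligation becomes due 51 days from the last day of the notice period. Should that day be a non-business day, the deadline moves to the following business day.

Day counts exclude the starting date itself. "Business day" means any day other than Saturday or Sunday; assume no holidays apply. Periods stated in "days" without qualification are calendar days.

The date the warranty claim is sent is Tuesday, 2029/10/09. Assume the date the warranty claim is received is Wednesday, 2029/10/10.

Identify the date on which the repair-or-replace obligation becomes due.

The last day of the inspection period: 62 calendar days after 2029/10/09 is 2029/12/10.
Adding 28 calendar days to 2029/12/10 gives 2030/01/07, which is the last day of the response period.
The last day of the notice period: counting 12 business days from Monday, 2030/01/07 (Jan 8, Jan 9, Jan 10, Jan 11, …, Jan 21, Jan 22, Jan 23, skipping weekends) reaches Wednesday, 2030/01/23.
The date on which the repair-or-replace obligation becomes due: 2030/01/23 + 51 days = 2030/03/15. 2030/03/15 is a Friday, so no roll-forward applies.

2030/03/15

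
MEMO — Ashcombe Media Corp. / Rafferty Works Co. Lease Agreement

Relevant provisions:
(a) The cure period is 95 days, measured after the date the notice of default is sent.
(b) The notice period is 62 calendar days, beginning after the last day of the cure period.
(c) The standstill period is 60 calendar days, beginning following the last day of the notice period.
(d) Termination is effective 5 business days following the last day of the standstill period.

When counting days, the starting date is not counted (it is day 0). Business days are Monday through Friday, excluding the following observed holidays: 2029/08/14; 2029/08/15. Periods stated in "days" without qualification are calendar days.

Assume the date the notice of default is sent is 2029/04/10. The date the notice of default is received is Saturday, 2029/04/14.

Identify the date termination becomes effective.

2029/11/20

The last day of the cure period: 95 calendar days after 2029/04/10 is 2029/07/14.
The last day of the notice period: 62 calendar days after 2029/07/14 is 2029/09/14.
Adding 60 calendar days to 2029/09/14 gives 2029/11/13, which is the last day of the standstill period.
The date termination becomes effective: counting 5 business days from Tuesday, 2029/11/13 (Nov 14, Nov 15, Nov 16, Nov 19, Nov 20, skipping weekends) reaches Tuesday, 2029/11/20.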